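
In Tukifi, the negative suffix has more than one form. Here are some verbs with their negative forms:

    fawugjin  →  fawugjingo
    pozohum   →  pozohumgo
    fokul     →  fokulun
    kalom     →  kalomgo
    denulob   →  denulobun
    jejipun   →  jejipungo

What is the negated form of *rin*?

ringo

The alternation tracks the final consonant of the stem — -go when the stem ends in a nasal (*fawugjin*, *pozohum*, *kalom*, *jejipun*); -un when the stem ends in a non-nasal consonant (*fokul*, *denulob*).
The final consonant of *rin* is /n/, which is a nasal, so the suffix is -go, giving *ringo*.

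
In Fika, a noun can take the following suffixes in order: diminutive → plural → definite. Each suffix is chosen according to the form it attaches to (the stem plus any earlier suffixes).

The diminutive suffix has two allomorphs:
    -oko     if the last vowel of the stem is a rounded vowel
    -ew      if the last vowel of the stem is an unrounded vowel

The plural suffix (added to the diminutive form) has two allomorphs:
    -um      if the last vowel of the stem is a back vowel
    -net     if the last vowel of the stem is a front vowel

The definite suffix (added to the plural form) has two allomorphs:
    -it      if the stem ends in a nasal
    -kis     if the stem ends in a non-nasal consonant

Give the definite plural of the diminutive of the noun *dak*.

The last vowel of *dak* is /a/, which is an unrounded vowel, so the diminutive suffix is -ew, giving *dakew*.
The last vowel of the diminutive form *dakew* is /e/, which is a front vowel, so the plural suffix is -net, giving *dakewnet*.
Since the final consonant of the plural form *dakewnet* is /t/ (non-nasal), it takes -kis, giving *dakewnetkis*.

dakewnetkis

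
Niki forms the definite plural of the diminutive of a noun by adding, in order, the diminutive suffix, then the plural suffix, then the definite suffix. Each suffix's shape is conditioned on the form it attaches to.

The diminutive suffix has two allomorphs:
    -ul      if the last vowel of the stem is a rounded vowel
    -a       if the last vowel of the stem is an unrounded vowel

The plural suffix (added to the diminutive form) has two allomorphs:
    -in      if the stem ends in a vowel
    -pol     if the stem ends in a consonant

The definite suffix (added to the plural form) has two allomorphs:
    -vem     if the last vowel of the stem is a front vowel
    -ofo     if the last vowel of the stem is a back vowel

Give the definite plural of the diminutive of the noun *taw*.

tawainvem

*taw* — last vowel /a/ (an unrounded vowel) → -a → *tawa*.
Since the final sound of the diminutive form *tawa* is /a/ (a vowel), it takes -in, giving *tawain*.
The last vowel of the plural form *tawain* is /i/, which is a front vowel, so the definite suffix is -vem, giving *tawainvem*.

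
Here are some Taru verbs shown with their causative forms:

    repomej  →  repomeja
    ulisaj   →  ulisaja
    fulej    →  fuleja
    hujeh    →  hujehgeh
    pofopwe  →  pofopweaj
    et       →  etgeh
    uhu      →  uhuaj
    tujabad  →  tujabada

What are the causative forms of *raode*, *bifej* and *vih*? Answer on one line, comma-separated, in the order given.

raodeaj, bifeja, vihgeh

Looking at the final sound of each stem: -geh when the stem ends in a voiceless consonant (*hujeh*, *et*); -a when the stem ends in a voiced consonant (*repomej*, *ulisaj*, *fulej*, *tujabad*); -aj when the stem ends in a vowel (*pofopwe*, *uhu*).
The final sound of *raode* is /e/, which is a vowel, so the suffix is -aj, giving *raodeaj*.
The final sound of *bifej* is /j/, which is a voiced consonant, so the suffix is -a, giving *bifeja*.
*vih* — final sound /h/ (a voiceless consonant) → -geh → *vihgeh*.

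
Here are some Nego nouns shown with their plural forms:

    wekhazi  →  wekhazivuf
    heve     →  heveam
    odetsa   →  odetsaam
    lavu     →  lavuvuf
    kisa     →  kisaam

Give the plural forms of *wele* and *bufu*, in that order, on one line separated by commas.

The alternation tracks the last vowel of the stem — -vuf when the last vowel of the stem is a high vowel (*wekhazi*, *lavu*); -am when the last vowel of the stem is a non-high vowel (*heve*, *odetsa*, *kisa*).
*wele*: last vowel = /e/, a non-high vowel → -am → *weleam*.
*bufu*: last vowel = /u/, a high vowel → -vuf → *bufuvuf*.

weleam, bufuvuf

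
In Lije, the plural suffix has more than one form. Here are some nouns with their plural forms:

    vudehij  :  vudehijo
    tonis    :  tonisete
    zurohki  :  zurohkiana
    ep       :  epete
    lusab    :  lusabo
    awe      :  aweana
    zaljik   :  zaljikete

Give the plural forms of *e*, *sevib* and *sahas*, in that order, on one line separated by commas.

The pattern is voicing of the final sound: -ete when the stem ends in a voiceless consonant (*tonis*, *ep*, *zaljik*); -o when the stem ends in a voiced consonant (*vudehij*, *lusab*); -ana when the stem ends in a vowel (*zurohki*, *awe*).
Since the final sound of *e* is /e/ (a vowel), it takes -ana, giving *eana*.
Since the final sound of *sevib* is /b/ (a voiced consonant), it takes -o, giving *sevibo*.
*sahas* — final sound /s/ (a voiceless consonant) → -ete → *sahasete*.

eana, sevibo, sahasete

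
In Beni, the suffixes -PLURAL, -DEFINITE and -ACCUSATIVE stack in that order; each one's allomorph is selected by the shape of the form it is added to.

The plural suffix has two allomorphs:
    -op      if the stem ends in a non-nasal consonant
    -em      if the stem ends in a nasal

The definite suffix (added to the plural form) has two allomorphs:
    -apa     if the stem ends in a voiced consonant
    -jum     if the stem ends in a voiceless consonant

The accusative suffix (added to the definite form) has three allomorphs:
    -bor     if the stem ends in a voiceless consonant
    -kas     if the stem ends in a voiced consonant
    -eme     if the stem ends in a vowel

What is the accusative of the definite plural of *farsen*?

The final consonant of *farsen* is /n/, which is a nasal, so the plural suffix is -em, giving *farsenem*.
The final consonant of the plural form *farsenem* is /m/, which is voiced, so the definite suffix is -apa, giving *farsenemapa*.
The definite form *farsenemapa*: final sound = /a/, a vowel → -eme → *farsenemapaeme*.

farsenemapaeme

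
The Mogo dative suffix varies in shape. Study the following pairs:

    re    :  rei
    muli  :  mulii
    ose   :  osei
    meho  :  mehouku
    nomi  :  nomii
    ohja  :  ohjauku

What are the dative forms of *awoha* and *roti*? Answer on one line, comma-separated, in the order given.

Looking at the last vowel of each stem: -i when the last vowel of the stem is a front vowel (*re*, *muli*, *ose*, *nomi*); -uku when the last vowel of the stem is a back vowel (*meho*, *ohja*).
The last vowel of *awoha* is /a/, which is a back vowel, so the suffix is -uku, giving *awohauku*.
The last vowel of *roti* is /i/, which is a front vowel, so the suffix is -i, giving *rotii*.

awohauku, rotii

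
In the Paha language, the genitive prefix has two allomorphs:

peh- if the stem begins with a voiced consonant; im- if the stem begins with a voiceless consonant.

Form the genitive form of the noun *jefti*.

The first consonant of *jefti* is /j/, which is voiced, so the prefix is peh-, giving *pehjefti*.

pehjefti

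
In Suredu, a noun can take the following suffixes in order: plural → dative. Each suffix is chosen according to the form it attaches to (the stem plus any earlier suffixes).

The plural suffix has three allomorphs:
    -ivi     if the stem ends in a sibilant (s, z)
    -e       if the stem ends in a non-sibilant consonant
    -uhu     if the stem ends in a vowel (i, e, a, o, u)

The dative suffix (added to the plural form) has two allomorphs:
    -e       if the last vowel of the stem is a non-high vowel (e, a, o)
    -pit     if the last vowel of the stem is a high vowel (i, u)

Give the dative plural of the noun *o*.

ouhupit

*o*: final sound = /o/, a vowel → -uhu → *ouhu*.
The plural form *ouhu*: last vowel = /u/, a high vowel → -pit → *ouhupit*.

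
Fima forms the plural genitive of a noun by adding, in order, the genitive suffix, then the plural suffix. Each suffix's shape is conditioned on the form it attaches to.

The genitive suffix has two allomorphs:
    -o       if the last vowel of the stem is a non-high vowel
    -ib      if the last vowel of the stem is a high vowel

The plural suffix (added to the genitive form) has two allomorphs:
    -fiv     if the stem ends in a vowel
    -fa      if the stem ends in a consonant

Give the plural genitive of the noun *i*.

*i* — last vowel /i/ (a high vowel) → -ib → *iib*.
The genitive form *iib*: final sound = /b/, a consonant → -fa → *iibfa*.

iibfa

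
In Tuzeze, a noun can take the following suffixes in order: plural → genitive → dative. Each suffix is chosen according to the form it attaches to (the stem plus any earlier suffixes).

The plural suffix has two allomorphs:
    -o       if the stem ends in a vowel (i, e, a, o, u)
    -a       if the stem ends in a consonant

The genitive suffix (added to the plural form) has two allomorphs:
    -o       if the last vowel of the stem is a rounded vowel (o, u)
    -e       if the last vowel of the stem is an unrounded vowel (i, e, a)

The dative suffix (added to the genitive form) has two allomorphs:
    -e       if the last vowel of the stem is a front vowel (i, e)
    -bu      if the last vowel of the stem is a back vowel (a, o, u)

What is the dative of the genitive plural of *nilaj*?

Since the final sound of *nilaj* is /j/ (a consonant), it takes -a, giving *nilaja*.
The plural form *nilaja* — last vowel /a/ (an unrounded vowel) → -e → *nilajae*.
The last vowel of the genitive form *nilajae* is /e/, which is a front vowel, so the dative suffix is -e, giving *nilajaee*.

nilajaee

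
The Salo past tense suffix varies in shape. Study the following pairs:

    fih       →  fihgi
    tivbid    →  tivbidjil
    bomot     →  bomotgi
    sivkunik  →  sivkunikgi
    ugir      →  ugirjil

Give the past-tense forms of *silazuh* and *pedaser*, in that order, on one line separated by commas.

Looking at the final consonant of each stem: -gi when the stem ends in a voiceless consonant (*fih*, *bomot*, *sivkunik*); -jil when the stem ends in a voiced consonant (*tivbid*, *ugir*).
Since the final consonant of *silazuh* is /h/ (voiceless), it takes -gi, giving *silazuhgi*.
*pedaser* — final consonant /r/ (voiced) → -jil → *pedaserjil*.

silazuhgi, pedaserjil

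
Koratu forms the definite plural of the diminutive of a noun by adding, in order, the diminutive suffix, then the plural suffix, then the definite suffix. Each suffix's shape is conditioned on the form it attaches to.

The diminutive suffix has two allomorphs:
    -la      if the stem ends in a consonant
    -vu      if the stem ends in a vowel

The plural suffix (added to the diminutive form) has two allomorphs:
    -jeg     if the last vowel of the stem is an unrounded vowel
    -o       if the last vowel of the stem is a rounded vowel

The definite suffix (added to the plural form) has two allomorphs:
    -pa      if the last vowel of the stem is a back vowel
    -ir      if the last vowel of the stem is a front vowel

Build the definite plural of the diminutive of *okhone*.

Since the final sound of *okhone* is /e/ (a vowel), it takes -vu, giving *okhonevu*.
Since the last vowel of the diminutive form *okhonevu* is /u/ (a rounded vowel), it takes -o, giving *okhonevuo*.
The last vowel of the plural form *okhonevuo* is /o/, which is a back vowel, so the definite suffix is -pa, giving *okhonevuopa*.

okhonevuopa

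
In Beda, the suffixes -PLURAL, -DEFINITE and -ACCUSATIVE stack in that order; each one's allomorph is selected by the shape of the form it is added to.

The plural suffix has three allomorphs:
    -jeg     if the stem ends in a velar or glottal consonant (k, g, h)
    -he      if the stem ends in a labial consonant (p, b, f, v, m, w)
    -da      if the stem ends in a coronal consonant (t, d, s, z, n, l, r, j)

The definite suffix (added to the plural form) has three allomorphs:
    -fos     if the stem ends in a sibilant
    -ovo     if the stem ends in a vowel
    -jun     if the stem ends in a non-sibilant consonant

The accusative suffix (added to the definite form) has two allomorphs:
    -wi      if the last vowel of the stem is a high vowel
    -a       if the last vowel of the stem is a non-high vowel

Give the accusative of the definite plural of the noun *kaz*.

kazdaovoa

The final consonant of *kaz* is /z/, which is coronal, so the plural suffix is -da, giving *kazda*.
Since the final sound of the plural form *kazda* is /a/ (a vowel), it takes -ovo, giving *kazdaovo*.
The definite form *kazdaovo* — last vowel /o/ (a non-high vowel) → -a → *kazdaovoa*.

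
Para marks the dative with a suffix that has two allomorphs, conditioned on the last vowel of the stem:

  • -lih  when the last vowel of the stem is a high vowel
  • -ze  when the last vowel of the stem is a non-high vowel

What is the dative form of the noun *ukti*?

uktilih

Since the last vowel of *ukti* is /i/ (a high vowel), it takes -lih, giving *uktilih*.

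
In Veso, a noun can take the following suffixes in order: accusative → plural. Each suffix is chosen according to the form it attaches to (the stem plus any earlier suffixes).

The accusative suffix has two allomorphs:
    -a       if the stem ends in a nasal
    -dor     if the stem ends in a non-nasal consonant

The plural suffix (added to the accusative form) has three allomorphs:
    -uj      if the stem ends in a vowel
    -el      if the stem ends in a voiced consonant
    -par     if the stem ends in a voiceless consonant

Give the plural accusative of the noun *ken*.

*ken* — final consonant /n/ (a nasal) → -a → *kena*.
The accusative form *kena*: final sound = /a/, a vowel → -uj → *kenauj*.

kenauj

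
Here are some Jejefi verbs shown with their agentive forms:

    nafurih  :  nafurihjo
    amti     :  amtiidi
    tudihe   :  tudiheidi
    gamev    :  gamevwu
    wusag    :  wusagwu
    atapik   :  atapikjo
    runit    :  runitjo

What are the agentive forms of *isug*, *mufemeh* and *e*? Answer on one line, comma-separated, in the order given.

isugwu, mufemehjo, eidi

The alternation tracks the final sound of the stem — -jo when the stem ends in a voiceless consonant (*nafurih*, *atapik*, *runit*); -wu when the stem ends in a voiced consonant (*gamev*, *wusag*); -idi when the stem ends in a vowel (*amti*, *tudihe*).
The final sound of *isug* is /g/, which is a voiced consonant, so the suffix is -wu, giving *isugwu*.
The final sound of *mufemeh* is /h/, which is a voiceless consonant, so the suffix is -jo, giving *mufemehjo*.
*e* — final sound /e/ (a vowel) → -idi → *eidi*.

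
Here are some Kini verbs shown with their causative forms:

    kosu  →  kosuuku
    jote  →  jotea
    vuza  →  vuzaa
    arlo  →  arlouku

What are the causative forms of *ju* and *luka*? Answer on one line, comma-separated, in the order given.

The pattern is rounding harmony: -uku when the last vowel of the stem is a rounded vowel (*kosu*, *arlo*); -a when the last vowel of the stem is an unrounded vowel (*jote*, *vuza*).
The last vowel of *ju* is /u/, which is a rounded vowel, so the suffix is -uku, giving *juuku*.
The last vowel of *luka* is /a/, which is an unrounded vowel, so the suffix is -a, giving *lukaa*.

juuku, lukaa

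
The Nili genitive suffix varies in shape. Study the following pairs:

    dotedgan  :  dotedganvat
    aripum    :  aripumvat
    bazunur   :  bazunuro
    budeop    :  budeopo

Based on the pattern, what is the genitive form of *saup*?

The pattern is nasality of the final consonant: -vat when the stem ends in a nasal (*dotedgan*, *aripum*); -o when the stem ends in a non-nasal consonant (*bazunur*, *budeop*).
The final consonant of *saup* is /p/, which is non-nasal, so the suffix is -o, giving *saupo*.

saupo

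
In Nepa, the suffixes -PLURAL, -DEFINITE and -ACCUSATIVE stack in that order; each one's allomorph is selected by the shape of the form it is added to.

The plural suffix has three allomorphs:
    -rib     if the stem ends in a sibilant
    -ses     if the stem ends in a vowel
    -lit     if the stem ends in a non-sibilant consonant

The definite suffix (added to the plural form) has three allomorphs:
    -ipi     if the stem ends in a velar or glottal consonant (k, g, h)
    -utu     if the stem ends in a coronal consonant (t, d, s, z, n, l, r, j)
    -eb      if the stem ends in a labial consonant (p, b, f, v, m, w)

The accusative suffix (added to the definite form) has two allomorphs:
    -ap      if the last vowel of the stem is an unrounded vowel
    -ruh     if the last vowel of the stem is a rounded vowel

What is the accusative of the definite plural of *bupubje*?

The final sound of *bupubje* is /e/, which is a vowel, so the plural suffix is -ses, giving *bupubjeses*.
The final consonant of the plural form *bupubjeses* is /s/, which is coronal, so the definite suffix is -utu, giving *bupubjesesutu*.
The definite form *bupubjesesutu* — last vowel /u/ (a rounded vowel) → -ruh → *bupubjesesuturuh*.

bupubjesesuturuh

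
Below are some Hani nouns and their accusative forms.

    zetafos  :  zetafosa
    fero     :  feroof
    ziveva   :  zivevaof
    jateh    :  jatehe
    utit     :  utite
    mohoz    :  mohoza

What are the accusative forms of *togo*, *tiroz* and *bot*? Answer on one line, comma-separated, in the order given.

togoof, tiroza, bote

The pattern is sibilance of the final sound: -a when the stem ends in a sibilant (*zetafos*, *mohoz*); -e when the stem ends in a non-sibilant consonant (*jateh*, *utit*); -of when the stem ends in a vowel (*fero*, *ziveva*).
The final sound of *togo* is /o/, which is a vowel, so the suffix is -of, giving *togoof*.
*tiroz* — final sound /z/ (a sibilant) → -a → *tiroza*.
The final sound of *bot* is /t/, which is a non-sibilant consonant, so the suffix is -e, giving *bote*.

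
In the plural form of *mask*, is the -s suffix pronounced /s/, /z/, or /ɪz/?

The stem *mask* ends in a voiceless non-sibilant consonant.
The plural suffix surfaces as /ɪz/ after sibilants, /s/ after other voiceless consonants, and /z/ after other voiced sounds.
So the plural -s on *mask* is pronounced /s/.

/s/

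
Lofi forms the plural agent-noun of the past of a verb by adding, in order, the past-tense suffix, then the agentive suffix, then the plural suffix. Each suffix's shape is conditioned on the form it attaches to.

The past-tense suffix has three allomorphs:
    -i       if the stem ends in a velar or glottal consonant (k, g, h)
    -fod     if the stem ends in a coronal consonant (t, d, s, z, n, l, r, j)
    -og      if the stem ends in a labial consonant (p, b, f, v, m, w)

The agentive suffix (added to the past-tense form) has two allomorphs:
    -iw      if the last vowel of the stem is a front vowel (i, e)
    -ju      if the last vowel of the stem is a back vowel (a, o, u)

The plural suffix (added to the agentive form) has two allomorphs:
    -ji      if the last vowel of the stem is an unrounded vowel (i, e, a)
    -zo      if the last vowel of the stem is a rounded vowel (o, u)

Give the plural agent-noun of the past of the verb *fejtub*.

The final consonant of *fejtub* is /b/, which is labial, so the past-tense suffix is -og, giving *fejtubog*.
The last vowel of the past-tense form *fejtubog* is /o/, which is a back vowel, so the agentive suffix is -ju, giving *fejtubogju*.
Since the last vowel of the agentive form *fejtubogju* is /u/ (a rounded vowel), it takes -zo, giving *fejtubogjuzo*.

fejtubogjuzo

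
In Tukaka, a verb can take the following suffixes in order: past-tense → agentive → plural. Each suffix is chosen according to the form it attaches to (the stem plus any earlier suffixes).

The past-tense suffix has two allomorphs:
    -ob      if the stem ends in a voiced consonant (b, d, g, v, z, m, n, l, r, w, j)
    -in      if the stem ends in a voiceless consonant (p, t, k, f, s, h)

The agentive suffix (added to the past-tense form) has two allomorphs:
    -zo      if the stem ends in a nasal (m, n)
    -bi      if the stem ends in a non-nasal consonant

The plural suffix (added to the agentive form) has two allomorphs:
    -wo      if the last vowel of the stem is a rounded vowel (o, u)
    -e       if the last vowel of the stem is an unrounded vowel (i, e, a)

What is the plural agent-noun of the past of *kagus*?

kagusinzowo

Since the final consonant of *kagus* is /s/ (voiceless), it takes -in, giving *kagusin*.
Since the final consonant of the past-tense form *kagusin* is /n/ (a nasal), it takes -zo, giving *kagusinzo*.
The agentive form *kagusinzo*: last vowel = /o/, a rounded vowel → -wo → *kagusinzowo*.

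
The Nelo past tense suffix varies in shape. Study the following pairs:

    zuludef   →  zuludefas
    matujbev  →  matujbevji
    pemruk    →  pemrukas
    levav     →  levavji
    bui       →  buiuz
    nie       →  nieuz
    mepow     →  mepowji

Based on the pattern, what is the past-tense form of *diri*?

diriuz

The suffix is conditioned by the final sound: -as when the stem ends in a voiceless consonant (*zuludef*, *pemruk*); -ji when the stem ends in a voiced consonant (*matujbev*, *levav*, *mepow*); -uz when the stem ends in a vowel (*bui*, *nie*).
*diri* — final sound /i/ (a vowel) → -uz → *diriuz*.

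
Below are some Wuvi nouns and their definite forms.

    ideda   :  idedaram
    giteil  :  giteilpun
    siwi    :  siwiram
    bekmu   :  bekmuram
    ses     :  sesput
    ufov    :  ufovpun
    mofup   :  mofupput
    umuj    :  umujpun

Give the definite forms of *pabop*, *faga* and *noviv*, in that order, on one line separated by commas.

pabopput, fagaram, novivpun

Looking at the final sound of each stem: -put when the stem ends in a voiceless consonant (*ses*, *mofup*); -pun when the stem ends in a voiced consonant (*giteil*, *ufov*, *umuj*); -ram when the stem ends in a vowel (*ideda*, *siwi*, *bekmu*).
*pabop*: final sound = /p/, a voiceless consonant → -put → *pabopput*.
*faga*: final sound = /a/, a vowel → -ram → *fagaram*.
The final sound of *noviv* is /v/, which is a voiced consonant, so the suffix is -pun, giving *novivpun*.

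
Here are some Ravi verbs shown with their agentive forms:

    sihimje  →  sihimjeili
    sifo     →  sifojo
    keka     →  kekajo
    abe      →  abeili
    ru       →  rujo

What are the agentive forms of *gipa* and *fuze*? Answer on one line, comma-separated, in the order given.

gipajo, fuzeili

Looking at the last vowel of each stem: -ili when the last vowel of the stem is a front vowel (*sihimje*, *abe*); -jo when the last vowel of the stem is a back vowel (*sifo*, *keka*, *ru*).
*gipa*: last vowel = /a/, a back vowel → -jo → *gipajo*.
The last vowel of *fuze* is /e/, which is a front vowel, so the suffix is -ili, giving *fuzeili*.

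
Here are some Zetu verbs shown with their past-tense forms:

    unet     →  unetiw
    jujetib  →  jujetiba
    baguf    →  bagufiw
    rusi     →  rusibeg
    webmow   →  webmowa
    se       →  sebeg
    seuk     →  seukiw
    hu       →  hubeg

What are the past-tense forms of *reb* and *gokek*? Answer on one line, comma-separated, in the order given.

reba, gokekiw

The pattern is voicing of the final sound: -iw when the stem ends in a voiceless consonant (*unet*, *baguf*, *seuk*); -a when the stem ends in a voiced consonant (*jujetib*, *webmow*); -beg when the stem ends in a vowel (*rusi*, *se*, *hu*).
Since the final sound of *reb* is /b/ (a voiced consonant), it takes -a, giving *reba*.
Since the final sound of *gokek* is /k/ (a voiceless consonant), it takes -iw, giving *gokekiw*.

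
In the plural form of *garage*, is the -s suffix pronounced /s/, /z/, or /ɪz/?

The stem *garage* ends in a sibilant (/s, z, ʃ, ʒ, tʃ, dʒ/).
The plural suffix surfaces as /ɪz/ after sibilants, /s/ after other voiceless consonants, and /z/ after other voiced sounds.
So the plural -s on *garage* is pronounced /ɪz/.

/ɪz/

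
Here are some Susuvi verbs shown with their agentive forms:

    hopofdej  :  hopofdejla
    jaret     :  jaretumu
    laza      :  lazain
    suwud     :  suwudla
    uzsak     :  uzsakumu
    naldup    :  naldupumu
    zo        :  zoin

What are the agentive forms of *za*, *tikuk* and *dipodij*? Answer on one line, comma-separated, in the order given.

zain, tikukumu, dipodijla

The suffix is conditioned by the final sound: -umu when the stem ends in a voiceless consonant (*jaret*, *uzsak*, *naldup*); -la when the stem ends in a voiced consonant (*hopofdej*, *suwud*); -in when the stem ends in a vowel (*laza*, *zo*).
*za*: final sound = /a/, a vowel → -in → *zain*.
The final sound of *tikuk* is /k/, which is a voiceless consonant, so the suffix is -umu, giving *tikukumu*.
*dipodij*: final sound = /j/, a voiced consonant → -la → *dipodijla*.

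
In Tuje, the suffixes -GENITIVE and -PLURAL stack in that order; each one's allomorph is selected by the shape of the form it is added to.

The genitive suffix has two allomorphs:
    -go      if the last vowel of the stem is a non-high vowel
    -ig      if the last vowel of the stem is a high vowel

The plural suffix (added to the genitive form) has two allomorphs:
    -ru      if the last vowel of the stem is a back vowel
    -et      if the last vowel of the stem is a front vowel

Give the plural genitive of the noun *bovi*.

boviiget

The last vowel of *bovi* is /i/, which is a high vowel, so the genitive suffix is -ig, giving *boviig*.
The last vowel of the genitive form *boviig* is /i/, which is a front vowel, so the plural suffix is -et, giving *boviiget*.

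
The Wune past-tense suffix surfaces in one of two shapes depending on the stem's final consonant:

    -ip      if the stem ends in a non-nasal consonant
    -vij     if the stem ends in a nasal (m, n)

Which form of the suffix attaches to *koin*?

*koin*: final consonant = /n/, a nasal → -vij.

-vij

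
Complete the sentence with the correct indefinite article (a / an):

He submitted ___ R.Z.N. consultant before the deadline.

The indefinite article is chosen by the initial *sound* of the following word, not its spelling.
The initialism *R.Z.N.* is read letter by letter; the first letter, R, is pronounced /ɑr/, which begins with a vowel sound.
So the article is *an*: He submitted an R.Z.N. consultant before the deadline.

an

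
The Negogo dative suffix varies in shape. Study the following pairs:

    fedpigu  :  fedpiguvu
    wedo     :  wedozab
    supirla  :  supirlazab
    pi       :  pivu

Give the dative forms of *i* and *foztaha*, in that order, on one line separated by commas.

Looking at the last vowel of each stem: -vu when the last vowel of the stem is a high vowel (*fedpigu*, *pi*); -zab when the last vowel of the stem is a non-high vowel (*wedo*, *supirla*).
Since the last vowel of *i* is /i/ (a high vowel), it takes -vu, giving *ivu*.
The last vowel of *foztaha* is /a/, which is a non-high vowel, so the suffix is -zab, giving *foztahazab*.

ivu, foztahazab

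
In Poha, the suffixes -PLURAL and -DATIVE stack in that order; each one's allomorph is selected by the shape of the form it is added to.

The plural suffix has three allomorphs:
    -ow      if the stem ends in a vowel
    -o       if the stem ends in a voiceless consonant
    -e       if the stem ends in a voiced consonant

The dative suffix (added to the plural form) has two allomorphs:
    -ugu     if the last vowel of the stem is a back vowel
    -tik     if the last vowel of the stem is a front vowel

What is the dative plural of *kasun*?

kasunetik

*kasun* — final sound /n/ (a voiced consonant) → -e → *kasune*.
The last vowel of the plural form *kasune* is /e/, which is a front vowel, so the dative suffix is -tik, giving *kasunetik*.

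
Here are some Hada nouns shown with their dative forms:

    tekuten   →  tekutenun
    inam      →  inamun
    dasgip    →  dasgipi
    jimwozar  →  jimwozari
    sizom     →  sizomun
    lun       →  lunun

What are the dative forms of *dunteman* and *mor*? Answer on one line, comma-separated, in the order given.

The suffix is conditioned by the final consonant: -un when the stem ends in a nasal (*tekuten*, *inam*, *sizom*, *lun*); -i when the stem ends in a non-nasal consonant (*dasgip*, *jimwozar*).
*dunteman*: final consonant = /n/, a nasal → -un → *duntemanun*.
Since the final consonant of *mor* is /r/ (non-nasal), it takes -i, giving *mori*.

duntemanun, mori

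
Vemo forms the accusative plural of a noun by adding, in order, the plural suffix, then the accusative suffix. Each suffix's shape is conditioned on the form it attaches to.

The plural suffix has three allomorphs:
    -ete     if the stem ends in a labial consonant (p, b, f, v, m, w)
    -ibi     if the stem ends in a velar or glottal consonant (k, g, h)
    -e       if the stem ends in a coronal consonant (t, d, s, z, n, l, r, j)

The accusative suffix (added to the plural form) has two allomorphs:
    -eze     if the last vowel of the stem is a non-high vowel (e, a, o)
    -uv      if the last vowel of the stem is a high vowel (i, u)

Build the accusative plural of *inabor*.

Since the final consonant of *inabor* is /r/ (coronal), it takes -e, giving *inabore*.
Since the last vowel of the plural form *inabore* is /e/ (a non-high vowel), it takes -eze, giving *inaboreeze*.

inaboreeze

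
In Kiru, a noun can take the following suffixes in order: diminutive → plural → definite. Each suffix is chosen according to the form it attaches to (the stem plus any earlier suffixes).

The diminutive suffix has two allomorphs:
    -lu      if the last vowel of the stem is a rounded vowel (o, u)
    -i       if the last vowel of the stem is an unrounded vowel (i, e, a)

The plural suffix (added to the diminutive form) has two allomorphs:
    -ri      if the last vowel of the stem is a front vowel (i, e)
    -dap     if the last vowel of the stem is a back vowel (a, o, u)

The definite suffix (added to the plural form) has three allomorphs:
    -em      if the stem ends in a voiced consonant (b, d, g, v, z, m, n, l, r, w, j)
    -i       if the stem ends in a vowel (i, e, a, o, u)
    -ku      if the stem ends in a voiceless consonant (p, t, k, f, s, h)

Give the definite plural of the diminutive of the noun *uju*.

*uju* — last vowel /u/ (a rounded vowel) → -lu → *ujulu*.
Since the last vowel of the diminutive form *ujulu* is /u/ (a back vowel), it takes -dap, giving *ujuludap*.
Since the final sound of the plural form *ujuludap* is /p/ (a voiceless consonant), it takes -ku, giving *ujuludapku*.

ujuludapku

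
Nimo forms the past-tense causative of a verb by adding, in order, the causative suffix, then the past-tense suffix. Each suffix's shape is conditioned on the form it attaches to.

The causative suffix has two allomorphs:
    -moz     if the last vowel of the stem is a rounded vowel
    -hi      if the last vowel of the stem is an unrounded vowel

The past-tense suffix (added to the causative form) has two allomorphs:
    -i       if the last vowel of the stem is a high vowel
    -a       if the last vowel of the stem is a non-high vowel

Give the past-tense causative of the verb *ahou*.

ahoumoza

The last vowel of *ahou* is /u/, which is a rounded vowel, so the causative suffix is -moz, giving *ahoumoz*.
Since the last vowel of the causative form *ahoumoz* is /o/ (a non-high vowel), it takes -a, giving *ahoumoza*.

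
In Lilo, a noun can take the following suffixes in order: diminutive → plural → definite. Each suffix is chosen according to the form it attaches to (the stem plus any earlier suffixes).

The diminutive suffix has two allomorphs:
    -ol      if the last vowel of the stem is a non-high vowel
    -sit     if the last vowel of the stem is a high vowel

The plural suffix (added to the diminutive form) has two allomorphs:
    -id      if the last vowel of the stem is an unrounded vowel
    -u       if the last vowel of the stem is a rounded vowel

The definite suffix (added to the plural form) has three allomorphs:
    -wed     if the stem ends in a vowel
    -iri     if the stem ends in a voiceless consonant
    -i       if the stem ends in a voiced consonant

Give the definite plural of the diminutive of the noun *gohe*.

Since the last vowel of *gohe* is /e/ (a non-high vowel), it takes -ol, giving *goheol*.
The diminutive form *goheol*: last vowel = /o/, a rounded vowel → -u → *goheolu*.
The plural form *goheolu*: final sound = /u/, a vowel → -wed → *goheoluwed*.

goheoluwed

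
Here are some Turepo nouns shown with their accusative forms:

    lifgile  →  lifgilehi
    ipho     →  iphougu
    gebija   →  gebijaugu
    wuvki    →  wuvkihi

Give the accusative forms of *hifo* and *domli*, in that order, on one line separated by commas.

Looking at the last vowel of each stem: -hi when the last vowel of the stem is a front vowel (*lifgile*, *wuvki*); -ugu when the last vowel of the stem is a back vowel (*ipho*, *gebija*).
The last vowel of *hifo* is /o/, which is a back vowel, so the suffix is -ugu, giving *hifougu*.
*domli* — last vowel /i/ (a front vowel) → -hi → *domlihi*.

hifougu, domlihi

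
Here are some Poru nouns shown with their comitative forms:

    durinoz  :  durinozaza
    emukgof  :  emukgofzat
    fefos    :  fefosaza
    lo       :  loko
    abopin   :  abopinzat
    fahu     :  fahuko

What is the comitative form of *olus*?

The alternation tracks the final sound of the stem — -aza when the stem ends in a sibilant (*durinoz*, *fefos*); -zat when the stem ends in a non-sibilant consonant (*emukgof*, *abopin*); -ko when the stem ends in a vowel (*lo*, *fahu*).
*olus* — final sound /s/ (a sibilant) → -aza → *olusaza*.

olusaza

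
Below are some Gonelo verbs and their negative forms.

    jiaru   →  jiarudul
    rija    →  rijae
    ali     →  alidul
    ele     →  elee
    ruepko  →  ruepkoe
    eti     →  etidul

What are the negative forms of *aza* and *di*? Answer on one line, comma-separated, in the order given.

azae, didul

The suffix is conditioned by the last vowel: -dul when the last vowel of the stem is a high vowel (*jiaru*, *ali*, *eti*); -e when the last vowel of the stem is a non-high vowel (*rija*, *ele*, *ruepko*).
*aza* — last vowel /a/ (a non-high vowel) → -e → *azae*.
The last vowel of *di* is /i/, which is a high vowel, so the suffix is -dul, giving *didul*.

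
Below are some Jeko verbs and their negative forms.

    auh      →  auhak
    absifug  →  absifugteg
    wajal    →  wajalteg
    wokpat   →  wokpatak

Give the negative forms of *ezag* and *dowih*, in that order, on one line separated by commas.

ezagteg, dowihak

The pattern is voicing of the final consonant: -ak when the stem ends in a voiceless consonant (*auh*, *wokpat*); -teg when the stem ends in a voiced consonant (*absifug*, *wajal*).
Since the final consonant of *ezag* is /g/ (voiced), it takes -teg, giving *ezagteg*.
The final consonant of *dowih* is /h/, which is voiceless, so the suffix is -ak, giving *dowihak*.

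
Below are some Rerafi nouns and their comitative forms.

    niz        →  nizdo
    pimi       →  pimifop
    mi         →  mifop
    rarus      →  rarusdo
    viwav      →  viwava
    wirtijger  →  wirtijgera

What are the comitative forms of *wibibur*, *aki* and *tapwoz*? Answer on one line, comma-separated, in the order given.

Looking at the final sound of each stem: -do when the stem ends in a sibilant (*niz*, *rarus*); -a when the stem ends in a non-sibilant consonant (*viwav*, *wirtijger*); -fop when the stem ends in a vowel (*pimi*, *mi*).
The final sound of *wibibur* is /r/, which is a non-sibilant consonant, so the suffix is -a, giving *wibibura*.
Since the final sound of *aki* is /i/ (a vowel), it takes -fop, giving *akifop*.
The final sound of *tapwoz* is /z/, which is a sibilant, so the suffix is -do, giving *tapwozdo*.

wibibura, akifop, tapwozdo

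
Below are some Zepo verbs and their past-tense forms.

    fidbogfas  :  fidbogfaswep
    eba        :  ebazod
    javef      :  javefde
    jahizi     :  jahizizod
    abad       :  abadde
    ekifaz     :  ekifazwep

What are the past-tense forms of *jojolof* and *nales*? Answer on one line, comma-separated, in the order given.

The suffix is conditioned by the final sound: -wep when the stem ends in a sibilant (*fidbogfas*, *ekifaz*); -de when the stem ends in a non-sibilant consonant (*javef*, *abad*); -zod when the stem ends in a vowel (*eba*, *jahizi*).
Since the final sound of *jojolof* is /f/ (a non-sibilant consonant), it takes -de, giving *jojolofde*.
*nales* — final sound /s/ (a sibilant) → -wep → *naleswep*.

jojolofde, naleswep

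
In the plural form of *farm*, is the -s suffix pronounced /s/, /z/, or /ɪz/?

/z/

The stem *farm* ends in a voiced non-sibilant sound.
The plural suffix surfaces as /ɪz/ after sibilants, /s/ after other voiceless consonants, and /z/ after other voiced sounds.
So the plural -s on *farm* is pronounced /z/.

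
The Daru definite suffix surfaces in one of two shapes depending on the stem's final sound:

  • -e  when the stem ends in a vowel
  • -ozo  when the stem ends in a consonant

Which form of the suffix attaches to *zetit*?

-ozo

*zetit*: final sound = /t/, a consonant → -ozo.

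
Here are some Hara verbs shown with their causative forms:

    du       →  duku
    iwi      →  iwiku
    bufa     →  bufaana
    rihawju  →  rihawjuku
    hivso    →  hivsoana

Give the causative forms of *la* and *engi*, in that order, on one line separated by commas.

Looking at the last vowel of each stem: -ku when the last vowel of the stem is a high vowel (*du*, *iwi*, *rihawju*); -ana when the last vowel of the stem is a non-high vowel (*bufa*, *hivso*).
Since the last vowel of *la* is /a/ (a non-high vowel), it takes -ana, giving *laana*.
Since the last vowel of *engi* is /i/ (a high vowel), it takes -ku, giving *engiku*.

laana, engiku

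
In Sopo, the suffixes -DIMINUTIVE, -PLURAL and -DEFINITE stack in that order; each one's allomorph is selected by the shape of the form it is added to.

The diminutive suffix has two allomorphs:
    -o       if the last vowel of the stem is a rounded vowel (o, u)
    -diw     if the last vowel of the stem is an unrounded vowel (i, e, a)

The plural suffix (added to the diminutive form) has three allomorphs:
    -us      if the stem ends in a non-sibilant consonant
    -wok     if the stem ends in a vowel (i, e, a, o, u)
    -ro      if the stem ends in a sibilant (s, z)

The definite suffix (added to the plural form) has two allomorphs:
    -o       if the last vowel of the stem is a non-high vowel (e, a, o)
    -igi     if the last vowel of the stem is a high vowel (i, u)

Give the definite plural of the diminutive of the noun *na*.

*na* — last vowel /a/ (an unrounded vowel) → -diw → *nadiw*.
The diminutive form *nadiw*: final sound = /w/, a non-sibilant consonant → -us → *nadiwus*.
The last vowel of the plural form *nadiwus* is /u/, which is a high vowel, so the definite suffix is -igi, giving *nadiwusigi*.

nadiwusigi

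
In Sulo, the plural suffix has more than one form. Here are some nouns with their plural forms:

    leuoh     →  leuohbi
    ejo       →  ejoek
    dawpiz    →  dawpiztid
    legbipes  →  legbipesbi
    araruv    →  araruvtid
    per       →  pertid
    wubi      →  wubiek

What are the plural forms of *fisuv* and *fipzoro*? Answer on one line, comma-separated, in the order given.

fisuvtid, fipzoroek

The alternation tracks the final sound of the stem — -bi when the stem ends in a voiceless consonant (*leuoh*, *legbipes*); -tid when the stem ends in a voiced consonant (*dawpiz*, *araruv*, *per*); -ek when the stem ends in a vowel (*ejo*, *wubi*).
*fisuv* — final sound /v/ (a voiced consonant) → -tid → *fisuvtid*.
The final sound of *fipzoro* is /o/, which is a vowel, so the suffix is -ek, giving *fipzoroek*.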